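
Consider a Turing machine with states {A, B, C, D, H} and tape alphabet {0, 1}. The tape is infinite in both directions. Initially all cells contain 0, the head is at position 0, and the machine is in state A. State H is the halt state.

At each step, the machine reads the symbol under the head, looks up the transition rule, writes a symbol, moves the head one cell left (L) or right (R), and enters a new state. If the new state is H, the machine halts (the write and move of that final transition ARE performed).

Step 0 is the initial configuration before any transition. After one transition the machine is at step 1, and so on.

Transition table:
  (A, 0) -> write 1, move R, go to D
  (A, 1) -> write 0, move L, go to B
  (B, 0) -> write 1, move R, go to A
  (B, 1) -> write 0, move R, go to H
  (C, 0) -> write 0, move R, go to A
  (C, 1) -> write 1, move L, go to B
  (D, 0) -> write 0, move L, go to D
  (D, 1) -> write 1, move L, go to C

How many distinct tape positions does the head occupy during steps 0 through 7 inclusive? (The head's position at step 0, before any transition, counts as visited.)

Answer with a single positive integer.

Answer: 3

Derivation:
Step 1: in state A at pos 0, read 0 -> (A,0)->write 1,move R,goto D. Now: state=D, head=1, tape[-1..2]=0100 (head:   ^)
Step 2: in state D at pos 1, read 0 -> (D,0)->write 0,move L,goto D. Now: state=D, head=0, tape[-1..2]=0100 (head:  ^)
Step 3: in state D at pos 0, read 1 -> (D,1)->write 1,move L,goto C. Now: state=C, head=-1, tape[-2..2]=00100 (head:  ^)
Step 4: in state C at pos -1, read 0 -> (C,0)->write 0,move R,goto A. Now: state=A, head=0, tape[-2..2]=00100 (head:   ^)
Step 5: in state A at pos 0, read 1 -> (A,1)->write 0,move L,goto B. Now: state=B, head=-1, tape[-2..2]=00000 (head:  ^)
Step 6: in state B at pos -1, read 0 -> (B,0)->write 1,move R,goto A. Now: state=A, head=0, tape[-2..2]=01000 (head:   ^)
Step 7: in state A at pos 0, read 0 -> (A,0)->write 1,move R,goto D. Now: state=D, head=1, tape[-2..2]=01100 (head:    ^)
Head positions at steps 0..7: starting at 0, distinct positions visited = {-1, 0, 1} -> 3 position(s)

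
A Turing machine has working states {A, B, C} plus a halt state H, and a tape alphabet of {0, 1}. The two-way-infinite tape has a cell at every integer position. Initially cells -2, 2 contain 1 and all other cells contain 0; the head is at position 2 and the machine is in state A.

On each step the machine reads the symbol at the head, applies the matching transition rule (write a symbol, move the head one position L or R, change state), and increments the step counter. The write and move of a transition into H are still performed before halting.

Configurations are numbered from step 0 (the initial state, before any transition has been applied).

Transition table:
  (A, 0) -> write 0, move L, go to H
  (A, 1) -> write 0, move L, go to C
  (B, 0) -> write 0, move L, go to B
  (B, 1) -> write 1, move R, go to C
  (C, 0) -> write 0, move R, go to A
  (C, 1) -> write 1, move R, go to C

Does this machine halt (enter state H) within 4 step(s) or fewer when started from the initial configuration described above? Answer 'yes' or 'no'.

Step 1: in state A at pos 2, read 1 -> (A,1)->write 0,move L,goto C. Now: state=C, head=1, tape[-3..3]=0100000 (head:     ^)
Step 2: in state C at pos 1, read 0 -> (C,0)->write 0,move R,goto A. Now: state=A, head=2, tape[-3..3]=0100000 (head:      ^)
Step 3: in state A at pos 2, read 0 -> (A,0)->write 0,move L,goto H. Now: state=H, head=1, tape[-3..3]=0100000 (head:     ^)
State H reached at step 3; 3 <= 4 -> yes

Answer: yes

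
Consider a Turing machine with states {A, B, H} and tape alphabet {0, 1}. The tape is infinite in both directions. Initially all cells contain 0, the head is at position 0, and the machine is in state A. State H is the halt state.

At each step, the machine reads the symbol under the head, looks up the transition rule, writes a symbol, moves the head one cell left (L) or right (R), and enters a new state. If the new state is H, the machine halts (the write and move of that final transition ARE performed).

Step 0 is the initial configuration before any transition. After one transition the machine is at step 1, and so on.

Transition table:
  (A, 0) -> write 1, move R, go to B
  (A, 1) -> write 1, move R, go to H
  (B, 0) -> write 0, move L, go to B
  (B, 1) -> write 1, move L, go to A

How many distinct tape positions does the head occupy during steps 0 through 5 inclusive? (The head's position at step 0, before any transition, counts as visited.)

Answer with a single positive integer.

Answer: 3

Derivation:
Step 1: in state A at pos 0, read 0 -> (A,0)->write 1,move R,goto B. Now: state=B, head=1, tape[-1..2]=0100 (head:   ^)
Step 2: in state B at pos 1, read 0 -> (B,0)->write 0,move L,goto B. Now: state=B, head=0, tape[-1..2]=0100 (head:  ^)
Step 3: in state B at pos 0, read 1 -> (B,1)->write 1,move L,goto A. Now: state=A, head=-1, tape[-2..2]=00100 (head:  ^)
Step 4: in state A at pos -1, read 0 -> (A,0)->write 1,move R,goto B. Now: state=B, head=0, tape[-2..2]=01100 (head:   ^)
Step 5: in state B at pos 0, read 1 -> (B,1)->write 1,move L,goto A. Now: state=A, head=-1, tape[-2..2]=01100 (head:  ^)
Head positions at steps 0..5: starting at 0, distinct positions visited = {-1, 0, 1} -> 3 position(s)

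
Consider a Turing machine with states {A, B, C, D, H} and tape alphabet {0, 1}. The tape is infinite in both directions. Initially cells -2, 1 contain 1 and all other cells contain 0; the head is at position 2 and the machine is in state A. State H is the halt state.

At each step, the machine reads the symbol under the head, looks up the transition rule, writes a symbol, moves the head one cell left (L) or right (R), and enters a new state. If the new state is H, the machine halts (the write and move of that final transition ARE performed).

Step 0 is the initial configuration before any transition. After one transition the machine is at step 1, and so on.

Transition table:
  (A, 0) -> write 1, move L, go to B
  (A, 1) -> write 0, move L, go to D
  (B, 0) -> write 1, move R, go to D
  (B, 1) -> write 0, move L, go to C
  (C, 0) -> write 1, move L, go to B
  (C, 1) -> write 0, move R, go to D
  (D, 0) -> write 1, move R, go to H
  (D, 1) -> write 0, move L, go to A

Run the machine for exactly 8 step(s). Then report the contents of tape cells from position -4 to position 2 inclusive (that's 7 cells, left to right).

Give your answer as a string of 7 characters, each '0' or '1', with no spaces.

Answer: 0100001

Derivation:
Step 1: in state A at pos 2, read 0 -> (A,0)->write 1,move L,goto B. Now: state=B, head=1, tape[-3..3]=0100110 (head:     ^)
Step 2: in state B at pos 1, read 1 -> (B,1)->write 0,move L,goto C. Now: state=C, head=0, tape[-3..3]=0100010 (head:    ^)
Step 3: in state C at pos 0, read 0 -> (C,0)->write 1,move L,goto B. Now: state=B, head=-1, tape[-3..3]=0101010 (head:   ^)
Step 4: in state B at pos -1, read 0 -> (B,0)->write 1,move R,goto D. Now: state=D, head=0, tape[-3..3]=0111010 (head:    ^)
Step 5: in state D at pos 0, read 1 -> (D,1)->write 0,move L,goto A. Now: state=A, head=-1, tape[-3..3]=0110010 (head:   ^)
Step 6: in state A at pos -1, read 1 -> (A,1)->write 0,move L,goto D. Now: state=D, head=-2, tape[-3..3]=0100010 (head:  ^)
Step 7: in state D at pos -2, read 1 -> (D,1)->write 0,move L,goto A. Now: state=A, head=-3, tape[-4..3]=00000010 (head:  ^)
Step 8: in state A at pos -3, read 0 -> (A,0)->write 1,move L,goto B. Now: state=B, head=-4, tape[-5..3]=001000010 (head:  ^)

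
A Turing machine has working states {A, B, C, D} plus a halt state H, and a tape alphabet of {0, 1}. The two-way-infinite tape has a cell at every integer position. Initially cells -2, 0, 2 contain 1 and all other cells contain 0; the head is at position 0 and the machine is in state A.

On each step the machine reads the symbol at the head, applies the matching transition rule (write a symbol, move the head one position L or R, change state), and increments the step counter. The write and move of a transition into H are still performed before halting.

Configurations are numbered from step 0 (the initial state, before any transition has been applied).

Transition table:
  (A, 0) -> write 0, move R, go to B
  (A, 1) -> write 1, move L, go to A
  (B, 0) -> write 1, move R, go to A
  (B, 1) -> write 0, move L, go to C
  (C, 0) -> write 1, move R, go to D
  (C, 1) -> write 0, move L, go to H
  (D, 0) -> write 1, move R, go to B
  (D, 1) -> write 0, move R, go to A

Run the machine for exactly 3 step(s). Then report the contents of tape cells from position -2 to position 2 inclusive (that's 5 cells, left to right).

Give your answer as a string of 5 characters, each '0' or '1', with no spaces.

Answer: 10001

Derivation:
Step 1: in state A at pos 0, read 1 -> (A,1)->write 1,move L,goto A. Now: state=A, head=-1, tape[-3..3]=0101010 (head:   ^)
Step 2: in state A at pos -1, read 0 -> (A,0)->write 0,move R,goto B. Now: state=B, head=0, tape[-3..3]=0101010 (head:    ^)
Step 3: in state B at pos 0, read 1 -> (B,1)->write 0,move L,goto C. Now: state=C, head=-1, tape[-3..3]=0100010 (head:   ^)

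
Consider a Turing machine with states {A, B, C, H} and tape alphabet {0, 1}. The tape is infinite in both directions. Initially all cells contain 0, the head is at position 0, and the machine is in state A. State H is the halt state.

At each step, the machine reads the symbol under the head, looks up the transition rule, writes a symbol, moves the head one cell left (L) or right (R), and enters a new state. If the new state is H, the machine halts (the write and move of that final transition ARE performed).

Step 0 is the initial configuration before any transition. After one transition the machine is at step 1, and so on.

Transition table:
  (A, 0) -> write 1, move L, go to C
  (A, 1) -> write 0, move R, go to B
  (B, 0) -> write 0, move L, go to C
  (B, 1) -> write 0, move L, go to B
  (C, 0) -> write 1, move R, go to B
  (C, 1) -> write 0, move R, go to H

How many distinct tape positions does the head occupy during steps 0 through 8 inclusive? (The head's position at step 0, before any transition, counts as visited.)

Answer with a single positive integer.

Step 1: in state A at pos 0, read 0 -> (A,0)->write 1,move L,goto C. Now: state=C, head=-1, tape[-2..1]=0010 (head:  ^)
Step 2: in state C at pos -1, read 0 -> (C,0)->write 1,move R,goto B. Now: state=B, head=0, tape[-2..1]=0110 (head:   ^)
Step 3: in state B at pos 0, read 1 -> (B,1)->write 0,move L,goto B. Now: state=B, head=-1, tape[-2..1]=0100 (head:  ^)
Step 4: in state B at pos -1, read 1 -> (B,1)->write 0,move L,goto B. Now: state=B, head=-2, tape[-3..1]=00000 (head:  ^)
Step 5: in state B at pos -2, read 0 -> (B,0)->write 0,move L,goto C. Now: state=C, head=-3, tape[-4..1]=000000 (head:  ^)
Step 6: in state C at pos -3, read 0 -> (C,0)->write 1,move R,goto B. Now: state=B, head=-2, tape[-4..1]=010000 (head:   ^)
Step 7: in state B at pos -2, read 0 -> (B,0)->write 0,move L,goto C. Now: state=C, head=-3, tape[-4..1]=010000 (head:  ^)
Step 8: in state C at pos -3, read 1 -> (C,1)->write 0,move R,goto H. Now: state=H, head=-2, tape[-4..1]=000000 (head:   ^)
Head positions at steps 0..8: starting at 0, distinct positions visited = {-3, -2, -1, 0} -> 4 position(s)

Answer: 4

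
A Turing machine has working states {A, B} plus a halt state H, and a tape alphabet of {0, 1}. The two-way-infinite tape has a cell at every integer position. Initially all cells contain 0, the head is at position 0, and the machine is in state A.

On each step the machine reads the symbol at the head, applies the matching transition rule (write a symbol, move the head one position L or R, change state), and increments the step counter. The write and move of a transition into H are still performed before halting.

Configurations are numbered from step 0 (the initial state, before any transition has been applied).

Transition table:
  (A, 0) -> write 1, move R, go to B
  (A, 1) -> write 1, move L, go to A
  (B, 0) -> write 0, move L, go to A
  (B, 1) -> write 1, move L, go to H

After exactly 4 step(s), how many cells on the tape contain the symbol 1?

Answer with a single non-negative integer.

Answer: 2

Derivation:
Step 1: in state A at pos 0, read 0 -> (A,0)->write 1,move R,goto B. Now: state=B, head=1, tape[-1..2]=0100 (head:   ^)
Step 2: in state B at pos 1, read 0 -> (B,0)->write 0,move L,goto A. Now: state=A, head=0, tape[-1..2]=0100 (head:  ^)
Step 3: in state A at pos 0, read 1 -> (A,1)->write 1,move L,goto A. Now: state=A, head=-1, tape[-2..2]=00100 (head:  ^)
Step 4: in state A at pos -1, read 0 -> (A,0)->write 1,move R,goto B. Now: state=B, head=0, tape[-2..2]=01100 (head:   ^)
Cells containing 1 after step 4: {-1, 0} -> 2 cell(s)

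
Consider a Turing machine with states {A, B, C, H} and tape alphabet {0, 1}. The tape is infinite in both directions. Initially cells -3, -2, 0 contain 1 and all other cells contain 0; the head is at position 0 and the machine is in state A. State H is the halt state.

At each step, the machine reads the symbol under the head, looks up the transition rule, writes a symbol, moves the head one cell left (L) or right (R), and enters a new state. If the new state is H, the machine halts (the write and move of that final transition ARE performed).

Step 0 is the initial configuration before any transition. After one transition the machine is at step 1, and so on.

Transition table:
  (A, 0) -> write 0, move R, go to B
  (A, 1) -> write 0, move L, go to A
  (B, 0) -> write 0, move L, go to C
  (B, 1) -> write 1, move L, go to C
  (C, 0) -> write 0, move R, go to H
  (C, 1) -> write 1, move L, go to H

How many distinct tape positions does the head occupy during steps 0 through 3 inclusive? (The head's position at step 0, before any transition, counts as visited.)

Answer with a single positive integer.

Answer: 2

Derivation:
Step 1: in state A at pos 0, read 1 -> (A,1)->write 0,move L,goto A. Now: state=A, head=-1, tape[-4..1]=011000 (head:    ^)
Step 2: in state A at pos -1, read 0 -> (A,0)->write 0,move R,goto B. Now: state=B, head=0, tape[-4..1]=011000 (head:     ^)
Step 3: in state B at pos 0, read 0 -> (B,0)->write 0,move L,goto C. Now: state=C, head=-1, tape[-4..1]=011000 (head:    ^)
Head positions at steps 0..3: starting at 0, distinct positions visited = {-1, 0} -> 2 position(s)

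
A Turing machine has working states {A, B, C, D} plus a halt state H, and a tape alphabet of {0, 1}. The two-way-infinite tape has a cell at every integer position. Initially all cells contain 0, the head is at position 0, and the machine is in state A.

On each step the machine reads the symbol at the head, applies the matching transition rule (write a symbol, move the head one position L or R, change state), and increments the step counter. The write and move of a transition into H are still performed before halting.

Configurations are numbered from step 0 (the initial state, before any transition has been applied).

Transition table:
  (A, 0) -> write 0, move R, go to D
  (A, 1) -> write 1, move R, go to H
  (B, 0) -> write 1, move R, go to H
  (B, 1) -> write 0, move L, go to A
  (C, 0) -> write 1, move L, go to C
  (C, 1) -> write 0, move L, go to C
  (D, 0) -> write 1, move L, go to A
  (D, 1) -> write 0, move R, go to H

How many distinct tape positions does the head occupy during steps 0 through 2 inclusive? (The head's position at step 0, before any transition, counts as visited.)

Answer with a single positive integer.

Step 1: in state A at pos 0, read 0 -> (A,0)->write 0,move R,goto D. Now: state=D, head=1, tape[-1..2]=0000 (head:   ^)
Step 2: in state D at pos 1, read 0 -> (D,0)->write 1,move L,goto A. Now: state=A, head=0, tape[-1..2]=0010 (head:  ^)
Head positions at steps 0..2: starting at 0, distinct positions visited = {0, 1} -> 2 position(s)

Answer: 2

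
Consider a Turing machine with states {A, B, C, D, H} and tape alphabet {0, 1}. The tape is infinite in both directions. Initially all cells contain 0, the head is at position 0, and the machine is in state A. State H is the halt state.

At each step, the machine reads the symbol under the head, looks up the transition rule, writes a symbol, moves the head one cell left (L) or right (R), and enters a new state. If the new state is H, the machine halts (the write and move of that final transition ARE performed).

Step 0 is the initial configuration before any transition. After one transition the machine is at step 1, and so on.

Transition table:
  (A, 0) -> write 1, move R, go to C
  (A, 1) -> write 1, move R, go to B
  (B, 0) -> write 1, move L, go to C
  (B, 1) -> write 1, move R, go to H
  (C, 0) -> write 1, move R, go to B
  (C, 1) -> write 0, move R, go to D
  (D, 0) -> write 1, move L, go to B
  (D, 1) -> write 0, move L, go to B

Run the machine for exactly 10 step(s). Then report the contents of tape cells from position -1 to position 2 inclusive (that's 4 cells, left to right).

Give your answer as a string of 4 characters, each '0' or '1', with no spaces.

Step 1: in state A at pos 0, read 0 -> (A,0)->write 1,move R,goto C. Now: state=C, head=1, tape[-1..2]=0100 (head:   ^)
Step 2: in state C at pos 1, read 0 -> (C,0)->write 1,move R,goto B. Now: state=B, head=2, tape[-1..3]=01100 (head:    ^)
Step 3: in state B at pos 2, read 0 -> (B,0)->write 1,move L,goto C. Now: state=C, head=1, tape[-1..3]=01110 (head:   ^)
Step 4: in state C at pos 1, read 1 -> (C,1)->write 0,move R,goto D. Now: state=D, head=2, tape[-1..3]=01010 (head:    ^)
Step 5: in state D at pos 2, read 1 -> (D,1)->write 0,move L,goto B. Now: state=B, head=1, tape[-1..3]=01000 (head:   ^)
Step 6: in state B at pos 1, read 0 -> (B,0)->write 1,move L,goto C. Now: state=C, head=0, tape[-1..3]=01100 (head:  ^)
Step 7: in state C at pos 0, read 1 -> (C,1)->write 0,move R,goto D. Now: state=D, head=1, tape[-1..3]=00100 (head:   ^)
Step 8: in state D at pos 1, read 1 -> (D,1)->write 0,move L,goto B. Now: state=B, head=0, tape[-1..3]=00000 (head:  ^)
Step 9: in state B at pos 0, read 0 -> (B,0)->write 1,move L,goto C. Now: state=C, head=-1, tape[-2..3]=001000 (head:  ^)
Step 10: in state C at pos -1, read 0 -> (C,0)->write 1,move R,goto B. Now: state=B, head=0, tape[-2..3]=011000 (head:   ^)

Answer: 1100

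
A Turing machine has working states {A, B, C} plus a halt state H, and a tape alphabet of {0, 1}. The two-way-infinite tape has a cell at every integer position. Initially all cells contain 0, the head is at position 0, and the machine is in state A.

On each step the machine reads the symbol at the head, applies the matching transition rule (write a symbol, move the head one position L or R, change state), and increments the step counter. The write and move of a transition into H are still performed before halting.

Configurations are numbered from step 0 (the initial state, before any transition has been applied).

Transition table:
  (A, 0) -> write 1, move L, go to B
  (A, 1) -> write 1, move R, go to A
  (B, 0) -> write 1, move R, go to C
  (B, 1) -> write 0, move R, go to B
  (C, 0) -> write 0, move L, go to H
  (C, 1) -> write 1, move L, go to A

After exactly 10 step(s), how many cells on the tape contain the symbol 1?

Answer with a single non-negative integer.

Step 1: in state A at pos 0, read 0 -> (A,0)->write 1,move L,goto B. Now: state=B, head=-1, tape[-2..1]=0010 (head:  ^)
Step 2: in state B at pos -1, read 0 -> (B,0)->write 1,move R,goto C. Now: state=C, head=0, tape[-2..1]=0110 (head:   ^)
Step 3: in state C at pos 0, read 1 -> (C,1)->write 1,move L,goto A. Now: state=A, head=-1, tape[-2..1]=0110 (head:  ^)
Step 4: in state A at pos -1, read 1 -> (A,1)->write 1,move R,goto A. Now: state=A, head=0, tape[-2..1]=0110 (head:   ^)
Step 5: in state A at pos 0, read 1 -> (A,1)->write 1,move R,goto A. Now: state=A, head=1, tape[-2..2]=01100 (head:    ^)
Step 6: in state A at pos 1, read 0 -> (A,0)->write 1,move L,goto B. Now: state=B, head=0, tape[-2..2]=01110 (head:   ^)
Step 7: in state B at pos 0, read 1 -> (B,1)->write 0,move R,goto B. Now: state=B, head=1, tape[-2..2]=01010 (head:    ^)
Step 8: in state B at pos 1, read 1 -> (B,1)->write 0,move R,goto B. Now: state=B, head=2, tape[-2..3]=010000 (head:     ^)
Step 9: in state B at pos 2, read 0 -> (B,0)->write 1,move R,goto C. Now: state=C, head=3, tape[-2..4]=0100100 (head:      ^)
Step 10: in state C at pos 3, read 0 -> (C,0)->write 0,move L,goto H. Now: state=H, head=2, tape[-2..4]=0100100 (head:     ^)
Cells containing 1 after step 10: {-1, 2} -> 2 cell(s)

Answer: 2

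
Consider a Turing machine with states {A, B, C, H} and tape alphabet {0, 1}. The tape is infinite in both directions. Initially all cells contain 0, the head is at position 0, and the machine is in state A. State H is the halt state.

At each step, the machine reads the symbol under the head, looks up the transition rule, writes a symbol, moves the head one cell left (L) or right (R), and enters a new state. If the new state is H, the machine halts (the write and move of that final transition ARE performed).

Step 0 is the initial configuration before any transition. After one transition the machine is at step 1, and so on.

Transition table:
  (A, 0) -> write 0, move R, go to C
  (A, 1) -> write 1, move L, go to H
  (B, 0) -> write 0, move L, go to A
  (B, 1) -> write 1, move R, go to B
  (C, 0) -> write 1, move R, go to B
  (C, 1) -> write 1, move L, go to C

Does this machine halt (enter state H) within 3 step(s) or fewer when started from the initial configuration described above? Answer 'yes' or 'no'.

Step 1: in state A at pos 0, read 0 -> (A,0)->write 0,move R,goto C. Now: state=C, head=1, tape[-1..2]=0000 (head:   ^)
Step 2: in state C at pos 1, read 0 -> (C,0)->write 1,move R,goto B. Now: state=B, head=2, tape[-1..3]=00100 (head:    ^)
Step 3: in state B at pos 2, read 0 -> (B,0)->write 0,move L,goto A. Now: state=A, head=1, tape[-1..3]=00100 (head:   ^)
After 3 step(s): state = A (not H) -> not halted within 3 -> no

Answer: no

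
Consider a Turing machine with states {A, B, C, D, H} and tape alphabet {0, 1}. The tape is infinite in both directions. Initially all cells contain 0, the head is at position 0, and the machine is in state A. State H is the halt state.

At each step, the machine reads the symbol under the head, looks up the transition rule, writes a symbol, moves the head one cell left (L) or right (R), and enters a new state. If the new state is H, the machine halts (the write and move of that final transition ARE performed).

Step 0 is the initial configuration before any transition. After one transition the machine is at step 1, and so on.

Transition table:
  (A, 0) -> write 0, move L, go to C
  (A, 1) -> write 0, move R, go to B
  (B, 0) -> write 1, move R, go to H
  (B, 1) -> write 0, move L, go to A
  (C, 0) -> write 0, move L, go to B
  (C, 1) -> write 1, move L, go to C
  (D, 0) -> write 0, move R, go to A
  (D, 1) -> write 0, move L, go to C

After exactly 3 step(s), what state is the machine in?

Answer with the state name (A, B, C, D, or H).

Answer: H

Derivation:
Step 1: in state A at pos 0, read 0 -> (A,0)->write 0,move L,goto C. Now: state=C, head=-1, tape[-2..1]=0000 (head:  ^)
Step 2: in state C at pos -1, read 0 -> (C,0)->write 0,move L,goto B. Now: state=B, head=-2, tape[-3..1]=00000 (head:  ^)
Step 3: in state B at pos -2, read 0 -> (B,0)->write 1,move R,goto H. Now: state=H, head=-1, tape[-3..1]=01000 (head:   ^)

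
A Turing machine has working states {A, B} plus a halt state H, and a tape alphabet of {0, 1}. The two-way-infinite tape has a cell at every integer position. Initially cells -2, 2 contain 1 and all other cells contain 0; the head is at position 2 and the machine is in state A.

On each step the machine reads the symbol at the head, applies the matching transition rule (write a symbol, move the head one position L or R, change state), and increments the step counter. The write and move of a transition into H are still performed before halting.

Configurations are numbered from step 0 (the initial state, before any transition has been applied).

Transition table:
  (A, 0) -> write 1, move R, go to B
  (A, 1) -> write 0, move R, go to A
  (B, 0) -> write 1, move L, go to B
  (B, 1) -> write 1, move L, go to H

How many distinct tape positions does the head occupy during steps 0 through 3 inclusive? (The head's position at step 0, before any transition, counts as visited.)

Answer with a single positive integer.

Step 1: in state A at pos 2, read 1 -> (A,1)->write 0,move R,goto A. Now: state=A, head=3, tape[-3..4]=01000000 (head:       ^)
Step 2: in state A at pos 3, read 0 -> (A,0)->write 1,move R,goto B. Now: state=B, head=4, tape[-3..5]=010000100 (head:        ^)
Step 3: in state B at pos 4, read 0 -> (B,0)->write 1,move L,goto B. Now: state=B, head=3, tape[-3..5]=010000110 (head:       ^)
Head positions at steps 0..3: starting at 2, distinct positions visited = {2, 3, 4} -> 3 position(s)

Answer: 3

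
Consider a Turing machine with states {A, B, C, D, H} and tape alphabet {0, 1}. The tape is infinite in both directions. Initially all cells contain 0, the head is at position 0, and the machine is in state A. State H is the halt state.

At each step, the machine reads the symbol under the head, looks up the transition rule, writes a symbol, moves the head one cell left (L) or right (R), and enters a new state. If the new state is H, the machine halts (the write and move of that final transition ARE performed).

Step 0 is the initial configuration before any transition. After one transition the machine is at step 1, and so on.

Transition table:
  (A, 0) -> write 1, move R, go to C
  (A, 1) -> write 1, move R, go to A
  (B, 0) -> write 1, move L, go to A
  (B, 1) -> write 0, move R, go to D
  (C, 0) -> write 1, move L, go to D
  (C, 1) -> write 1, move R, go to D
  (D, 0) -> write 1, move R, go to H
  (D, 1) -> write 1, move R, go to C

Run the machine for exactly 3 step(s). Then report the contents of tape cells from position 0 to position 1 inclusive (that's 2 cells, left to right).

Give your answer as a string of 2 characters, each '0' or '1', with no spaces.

Answer: 11

Derivation:
Step 1: in state A at pos 0, read 0 -> (A,0)->write 1,move R,goto C. Now: state=C, head=1, tape[-1..2]=0100 (head:   ^)
Step 2: in state C at pos 1, read 0 -> (C,0)->write 1,move L,goto D. Now: state=D, head=0, tape[-1..2]=0110 (head:  ^)
Step 3: in state D at pos 0, read 1 -> (D,1)->write 1,move R,goto C. Now: state=C, head=1, tape[-1..2]=0110 (head:   ^)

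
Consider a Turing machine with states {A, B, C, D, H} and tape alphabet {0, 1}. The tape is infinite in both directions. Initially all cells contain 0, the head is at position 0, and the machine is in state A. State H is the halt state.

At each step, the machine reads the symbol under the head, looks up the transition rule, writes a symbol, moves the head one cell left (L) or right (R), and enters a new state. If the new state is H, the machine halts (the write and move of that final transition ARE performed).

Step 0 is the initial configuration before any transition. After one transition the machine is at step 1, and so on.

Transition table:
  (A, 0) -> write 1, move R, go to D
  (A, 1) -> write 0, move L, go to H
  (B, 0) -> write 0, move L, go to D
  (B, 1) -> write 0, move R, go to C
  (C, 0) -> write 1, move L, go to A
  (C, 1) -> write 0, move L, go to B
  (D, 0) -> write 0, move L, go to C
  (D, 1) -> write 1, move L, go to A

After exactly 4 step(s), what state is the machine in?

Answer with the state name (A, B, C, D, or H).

Answer: D

Derivation:
Step 1: in state A at pos 0, read 0 -> (A,0)->write 1,move R,goto D. Now: state=D, head=1, tape[-1..2]=0100 (head:   ^)
Step 2: in state D at pos 1, read 0 -> (D,0)->write 0,move L,goto C. Now: state=C, head=0, tape[-1..2]=0100 (head:  ^)
Step 3: in state C at pos 0, read 1 -> (C,1)->write 0,move L,goto B. Now: state=B, head=-1, tape[-2..2]=00000 (head:  ^)
Step 4: in state B at pos -1, read 0 -> (B,0)->write 0,move L,goto D. Now: state=D, head=-2, tape[-3..2]=000000 (head:  ^)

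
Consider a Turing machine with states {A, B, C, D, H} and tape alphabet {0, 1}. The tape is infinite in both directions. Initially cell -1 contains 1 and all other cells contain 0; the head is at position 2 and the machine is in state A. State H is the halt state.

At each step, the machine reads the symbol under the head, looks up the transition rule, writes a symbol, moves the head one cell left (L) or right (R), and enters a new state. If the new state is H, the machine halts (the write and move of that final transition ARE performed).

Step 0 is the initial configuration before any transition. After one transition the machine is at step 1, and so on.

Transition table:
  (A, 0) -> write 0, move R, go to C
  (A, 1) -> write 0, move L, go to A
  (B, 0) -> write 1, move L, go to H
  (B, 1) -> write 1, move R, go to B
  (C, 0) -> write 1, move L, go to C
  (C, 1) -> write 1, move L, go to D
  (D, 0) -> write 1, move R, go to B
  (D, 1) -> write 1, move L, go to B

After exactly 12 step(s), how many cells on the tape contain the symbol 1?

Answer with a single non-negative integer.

Answer: 6

Derivation:
Step 1: in state A at pos 2, read 0 -> (A,0)->write 0,move R,goto C. Now: state=C, head=3, tape[-2..4]=0100000 (head:      ^)
Step 2: in state C at pos 3, read 0 -> (C,0)->write 1,move L,goto C. Now: state=C, head=2, tape[-2..4]=0100010 (head:     ^)
Step 3: in state C at pos 2, read 0 -> (C,0)->write 1,move L,goto C. Now: state=C, head=1, tape[-2..4]=0100110 (head:    ^)
Step 4: in state C at pos 1, read 0 -> (C,0)->write 1,move L,goto C. Now: state=C, head=0, tape[-2..4]=0101110 (head:   ^)
Step 5: in state C at pos 0, read 0 -> (C,0)->write 1,move L,goto C. Now: state=C, head=-1, tape[-2..4]=0111110 (head:  ^)
Step 6: in state C at pos -1, read 1 -> (C,1)->write 1,move L,goto D. Now: state=D, head=-2, tape[-3..4]=00111110 (head:  ^)
Step 7: in state D at pos -2, read 0 -> (D,0)->write 1,move R,goto B. Now: state=B, head=-1, tape[-3..4]=01111110 (head:   ^)
Step 8: in state B at pos -1, read 1 -> (B,1)->write 1,move R,goto B. Now: state=B, head=0, tape[-3..4]=01111110 (head:    ^)
Step 9: in state B at pos 0, read 1 -> (B,1)->write 1,move R,goto B. Now: state=B, head=1, tape[-3..4]=01111110 (head:     ^)
Step 10: in state B at pos 1, read 1 -> (B,1)->write 1,move R,goto B. Now: state=B, head=2, tape[-3..4]=01111110 (head:      ^)
Step 11: in state B at pos 2, read 1 -> (B,1)->write 1,move R,goto B. Now: state=B, head=3, tape[-3..4]=01111110 (head:       ^)
Step 12: in state B at pos 3, read 1 -> (B,1)->write 1,move R,goto B. Now: state=B, head=4, tape[-3..5]=011111100 (head:        ^)
Cells containing 1 after step 12: {-2, -1, 0, 1, 2, 3} -> 6 cell(s)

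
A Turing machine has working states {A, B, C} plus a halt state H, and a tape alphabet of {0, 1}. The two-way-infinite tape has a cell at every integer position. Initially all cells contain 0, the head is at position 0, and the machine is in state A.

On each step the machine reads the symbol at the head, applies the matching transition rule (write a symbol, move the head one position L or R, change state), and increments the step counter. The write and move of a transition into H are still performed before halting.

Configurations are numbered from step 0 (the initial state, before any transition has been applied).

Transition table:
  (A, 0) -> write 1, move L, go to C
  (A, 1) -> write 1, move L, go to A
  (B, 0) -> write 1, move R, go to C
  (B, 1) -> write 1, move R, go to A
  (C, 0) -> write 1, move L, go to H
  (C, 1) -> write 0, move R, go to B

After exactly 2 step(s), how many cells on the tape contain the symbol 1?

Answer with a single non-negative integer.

Step 1: in state A at pos 0, read 0 -> (A,0)->write 1,move L,goto C. Now: state=C, head=-1, tape[-2..1]=0010 (head:  ^)
Step 2: in state C at pos -1, read 0 -> (C,0)->write 1,move L,goto H. Now: state=H, head=-2, tape[-3..1]=00110 (head:  ^)
Cells containing 1 after step 2: {-1, 0} -> 2 cell(s)

Answer: 2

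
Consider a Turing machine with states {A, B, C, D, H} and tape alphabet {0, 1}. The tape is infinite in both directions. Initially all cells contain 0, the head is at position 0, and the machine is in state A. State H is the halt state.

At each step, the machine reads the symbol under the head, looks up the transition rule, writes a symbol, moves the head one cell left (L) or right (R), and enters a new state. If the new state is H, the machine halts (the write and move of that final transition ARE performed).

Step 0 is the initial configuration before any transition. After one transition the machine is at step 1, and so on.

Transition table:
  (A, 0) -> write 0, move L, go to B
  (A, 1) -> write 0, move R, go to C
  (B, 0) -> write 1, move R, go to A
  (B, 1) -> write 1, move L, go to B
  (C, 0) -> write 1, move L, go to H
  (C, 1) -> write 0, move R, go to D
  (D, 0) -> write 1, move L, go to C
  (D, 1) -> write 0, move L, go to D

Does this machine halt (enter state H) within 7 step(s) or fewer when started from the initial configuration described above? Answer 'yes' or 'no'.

Answer: yes

Derivation:
Step 1: in state A at pos 0, read 0 -> (A,0)->write 0,move L,goto B. Now: state=B, head=-1, tape[-2..1]=0000 (head:  ^)
Step 2: in state B at pos -1, read 0 -> (B,0)->write 1,move R,goto A. Now: state=A, head=0, tape[-2..1]=0100 (head:   ^)
Step 3: in state A at pos 0, read 0 -> (A,0)->write 0,move L,goto B. Now: state=B, head=-1, tape[-2..1]=0100 (head:  ^)
Step 4: in state B at pos -1, read 1 -> (B,1)->write 1,move L,goto B. Now: state=B, head=-2, tape[-3..1]=00100 (head:  ^)
Step 5: in state B at pos -2, read 0 -> (B,0)->write 1,move R,goto A. Now: state=A, head=-1, tape[-3..1]=01100 (head:   ^)
Step 6: in state A at pos -1, read 1 -> (A,1)->write 0,move R,goto C. Now: state=C, head=0, tape[-3..1]=01000 (head:    ^)
Step 7: in state C at pos 0, read 0 -> (C,0)->write 1,move L,goto H. Now: state=H, head=-1, tape[-3..1]=01010 (head:   ^)
State H reached at step 7; 7 <= 7 -> yes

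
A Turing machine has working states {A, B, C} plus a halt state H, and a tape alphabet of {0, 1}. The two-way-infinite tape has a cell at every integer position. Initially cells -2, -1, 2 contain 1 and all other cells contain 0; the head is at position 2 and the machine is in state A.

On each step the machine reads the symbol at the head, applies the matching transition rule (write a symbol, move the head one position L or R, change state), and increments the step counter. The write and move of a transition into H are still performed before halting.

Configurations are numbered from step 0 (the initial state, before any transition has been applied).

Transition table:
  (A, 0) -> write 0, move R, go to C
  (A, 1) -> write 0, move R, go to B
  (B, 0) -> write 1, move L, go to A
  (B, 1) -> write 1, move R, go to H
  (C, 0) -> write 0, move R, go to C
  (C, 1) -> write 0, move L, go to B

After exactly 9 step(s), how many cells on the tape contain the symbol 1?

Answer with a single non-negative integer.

Step 1: in state A at pos 2, read 1 -> (A,1)->write 0,move R,goto B. Now: state=B, head=3, tape[-3..4]=01100000 (head:       ^)
Step 2: in state B at pos 3, read 0 -> (B,0)->write 1,move L,goto A. Now: state=A, head=2, tape[-3..4]=01100010 (head:      ^)
Step 3: in state A at pos 2, read 0 -> (A,0)->write 0,move R,goto C. Now: state=C, head=3, tape[-3..4]=01100010 (head:       ^)
Step 4: in state C at pos 3, read 1 -> (C,1)->write 0,move L,goto B. Now: state=B, head=2, tape[-3..4]=01100000 (head:      ^)
Step 5: in state B at pos 2, read 0 -> (B,0)->write 1,move L,goto A. Now: state=A, head=1, tape[-3..4]=01100100 (head:     ^)
Step 6: in state A at pos 1, read 0 -> (A,0)->write 0,move R,goto C. Now: state=C, head=2, tape[-3..4]=01100100 (head:      ^)
Step 7: in state C at pos 2, read 1 -> (C,1)->write 0,move L,goto B. Now: state=B, head=1, tape[-3..4]=01100000 (head:     ^)
Step 8: in state B at pos 1, read 0 -> (B,0)->write 1,move L,goto A. Now: state=A, head=0, tape[-3..4]=01101000 (head:    ^)
Step 9: in state A at pos 0, read 0 -> (A,0)->write 0,move R,goto C. Now: state=C, head=1, tape[-3..4]=01101000 (head:     ^)
Cells containing 1 after step 9: {-2, -1, 1} -> 3 cell(s)

Answer: 3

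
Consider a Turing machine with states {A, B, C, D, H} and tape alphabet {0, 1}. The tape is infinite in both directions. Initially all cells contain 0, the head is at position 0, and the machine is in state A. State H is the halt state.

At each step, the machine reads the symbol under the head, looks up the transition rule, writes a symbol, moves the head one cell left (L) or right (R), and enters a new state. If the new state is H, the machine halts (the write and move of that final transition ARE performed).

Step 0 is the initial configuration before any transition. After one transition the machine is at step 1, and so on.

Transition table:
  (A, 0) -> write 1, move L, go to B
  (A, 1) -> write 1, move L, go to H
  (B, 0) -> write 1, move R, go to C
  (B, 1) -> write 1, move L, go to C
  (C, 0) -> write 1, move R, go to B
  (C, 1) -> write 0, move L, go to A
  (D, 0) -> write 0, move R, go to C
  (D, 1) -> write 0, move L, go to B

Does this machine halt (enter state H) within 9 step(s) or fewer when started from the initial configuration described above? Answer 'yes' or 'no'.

Answer: yes

Derivation:
Step 1: in state A at pos 0, read 0 -> (A,0)->write 1,move L,goto B. Now: state=B, head=-1, tape[-2..1]=0010 (head:  ^)
Step 2: in state B at pos -1, read 0 -> (B,0)->write 1,move R,goto C. Now: state=C, head=0, tape[-2..1]=0110 (head:   ^)
Step 3: in state C at pos 0, read 1 -> (C,1)->write 0,move L,goto A. Now: state=A, head=-1, tape[-2..1]=0100 (head:  ^)
Step 4: in state A at pos -1, read 1 -> (A,1)->write 1,move L,goto H. Now: state=H, head=-2, tape[-3..1]=00100 (head:  ^)
State H reached at step 4; 4 <= 9 -> yes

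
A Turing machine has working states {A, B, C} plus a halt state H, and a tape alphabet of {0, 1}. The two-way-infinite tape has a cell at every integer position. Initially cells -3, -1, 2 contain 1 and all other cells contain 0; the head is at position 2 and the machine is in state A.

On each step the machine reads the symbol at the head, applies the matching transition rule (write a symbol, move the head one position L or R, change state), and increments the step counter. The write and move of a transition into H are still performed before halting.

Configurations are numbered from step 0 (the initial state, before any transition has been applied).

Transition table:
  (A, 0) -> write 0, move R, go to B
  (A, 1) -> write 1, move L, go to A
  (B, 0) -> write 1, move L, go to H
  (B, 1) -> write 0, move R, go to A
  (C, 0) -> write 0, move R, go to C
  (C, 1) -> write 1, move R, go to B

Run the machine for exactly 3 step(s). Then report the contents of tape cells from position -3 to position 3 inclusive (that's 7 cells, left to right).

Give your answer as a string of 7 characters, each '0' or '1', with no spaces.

Answer: 1010000

Derivation:
Step 1: in state A at pos 2, read 1 -> (A,1)->write 1,move L,goto A. Now: state=A, head=1, tape[-4..3]=01010010 (head:      ^)
Step 2: in state A at pos 1, read 0 -> (A,0)->write 0,move R,goto B. Now: state=B, head=2, tape[-4..3]=01010010 (head:       ^)
Step 3: in state B at pos 2, read 1 -> (B,1)->write 0,move R,goto A. Now: state=A, head=3, tape[-4..4]=010100000 (head:        ^)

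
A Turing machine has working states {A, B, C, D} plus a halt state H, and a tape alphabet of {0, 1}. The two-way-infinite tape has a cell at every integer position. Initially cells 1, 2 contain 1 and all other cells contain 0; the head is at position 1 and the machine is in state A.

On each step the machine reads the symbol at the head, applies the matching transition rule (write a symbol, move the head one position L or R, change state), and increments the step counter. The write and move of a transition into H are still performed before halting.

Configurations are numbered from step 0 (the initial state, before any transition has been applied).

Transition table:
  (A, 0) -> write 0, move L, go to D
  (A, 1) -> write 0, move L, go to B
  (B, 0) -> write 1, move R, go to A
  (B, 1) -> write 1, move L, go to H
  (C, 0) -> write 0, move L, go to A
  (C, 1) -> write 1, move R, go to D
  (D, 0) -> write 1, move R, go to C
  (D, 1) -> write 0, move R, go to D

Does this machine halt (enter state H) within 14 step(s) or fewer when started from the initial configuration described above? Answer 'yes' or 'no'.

Step 1: in state A at pos 1, read 1 -> (A,1)->write 0,move L,goto B. Now: state=B, head=0, tape[-1..3]=00010 (head:  ^)
Step 2: in state B at pos 0, read 0 -> (B,0)->write 1,move R,goto A. Now: state=A, head=1, tape[-1..3]=01010 (head:   ^)
Step 3: in state A at pos 1, read 0 -> (A,0)->write 0,move L,goto D. Now: state=D, head=0, tape[-1..3]=01010 (head:  ^)
Step 4: in state D at pos 0, read 1 -> (D,1)->write 0,move R,goto D. Now: state=D, head=1, tape[-1..3]=00010 (head:   ^)
Step 5: in state D at pos 1, read 0 -> (D,0)->write 1,move R,goto C. Now: state=C, head=2, tape[-1..3]=00110 (head:    ^)
Step 6: in state C at pos 2, read 1 -> (C,1)->write 1,move R,goto D. Now: state=D, head=3, tape[-1..4]=001100 (head:     ^)
Step 7: in state D at pos 3, read 0 -> (D,0)->write 1,move R,goto C. Now: state=C, head=4, tape[-1..5]=0011100 (head:      ^)
Step 8: in state C at pos 4, read 0 -> (C,0)->write 0,move L,goto A. Now: state=A, head=3, tape[-1..5]=0011100 (head:     ^)
Step 9: in state A at pos 3, read 1 -> (A,1)->write 0,move L,goto B. Now: state=B, head=2, tape[-1..5]=0011000 (head:    ^)
Step 10: in state B at pos 2, read 1 -> (B,1)->write 1,move L,goto H. Now: state=H, head=1, tape[-1..5]=0011000 (head:   ^)
State H reached at step 10; 10 <= 14 -> yes

Answer: yes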